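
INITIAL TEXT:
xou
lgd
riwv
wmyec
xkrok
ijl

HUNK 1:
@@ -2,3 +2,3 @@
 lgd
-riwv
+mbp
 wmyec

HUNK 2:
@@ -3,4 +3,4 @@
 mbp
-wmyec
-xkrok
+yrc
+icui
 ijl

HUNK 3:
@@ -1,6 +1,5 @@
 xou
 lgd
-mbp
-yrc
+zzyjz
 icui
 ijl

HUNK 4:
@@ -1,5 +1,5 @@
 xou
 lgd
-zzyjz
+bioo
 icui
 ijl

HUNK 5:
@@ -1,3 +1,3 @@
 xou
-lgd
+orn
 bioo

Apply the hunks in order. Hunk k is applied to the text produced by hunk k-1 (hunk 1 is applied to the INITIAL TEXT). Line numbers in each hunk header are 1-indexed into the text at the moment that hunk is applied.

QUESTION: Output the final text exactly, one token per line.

Answer: xou
orn
bioo
icui
ijl

Derivation:
Hunk 1: at line 2 remove [riwv] add [mbp] -> 6 lines: xou lgd mbp wmyec xkrok ijl
Hunk 2: at line 3 remove [wmyec,xkrok] add [yrc,icui] -> 6 lines: xou lgd mbp yrc icui ijl
Hunk 3: at line 1 remove [mbp,yrc] add [zzyjz] -> 5 lines: xou lgd zzyjz icui ijl
Hunk 4: at line 1 remove [zzyjz] add [bioo] -> 5 lines: xou lgd bioo icui ijl
Hunk 5: at line 1 remove [lgd] add [orn] -> 5 lines: xou orn bioo icui ijl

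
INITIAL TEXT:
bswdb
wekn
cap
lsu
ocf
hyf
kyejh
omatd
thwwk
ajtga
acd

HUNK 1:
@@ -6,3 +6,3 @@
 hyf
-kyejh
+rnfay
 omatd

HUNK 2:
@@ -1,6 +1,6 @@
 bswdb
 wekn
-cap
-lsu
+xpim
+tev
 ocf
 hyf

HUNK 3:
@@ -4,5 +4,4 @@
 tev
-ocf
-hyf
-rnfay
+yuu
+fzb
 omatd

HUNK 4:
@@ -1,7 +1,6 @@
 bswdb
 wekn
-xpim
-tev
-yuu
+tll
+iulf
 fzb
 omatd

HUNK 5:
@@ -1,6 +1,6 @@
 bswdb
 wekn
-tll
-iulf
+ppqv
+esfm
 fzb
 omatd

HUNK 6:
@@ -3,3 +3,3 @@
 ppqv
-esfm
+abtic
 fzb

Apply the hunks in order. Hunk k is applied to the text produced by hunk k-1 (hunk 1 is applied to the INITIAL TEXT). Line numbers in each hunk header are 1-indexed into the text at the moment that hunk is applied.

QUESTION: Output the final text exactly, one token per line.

Hunk 1: at line 6 remove [kyejh] add [rnfay] -> 11 lines: bswdb wekn cap lsu ocf hyf rnfay omatd thwwk ajtga acd
Hunk 2: at line 1 remove [cap,lsu] add [xpim,tev] -> 11 lines: bswdb wekn xpim tev ocf hyf rnfay omatd thwwk ajtga acd
Hunk 3: at line 4 remove [ocf,hyf,rnfay] add [yuu,fzb] -> 10 lines: bswdb wekn xpim tev yuu fzb omatd thwwk ajtga acd
Hunk 4: at line 1 remove [xpim,tev,yuu] add [tll,iulf] -> 9 lines: bswdb wekn tll iulf fzb omatd thwwk ajtga acd
Hunk 5: at line 1 remove [tll,iulf] add [ppqv,esfm] -> 9 lines: bswdb wekn ppqv esfm fzb omatd thwwk ajtga acd
Hunk 6: at line 3 remove [esfm] add [abtic] -> 9 lines: bswdb wekn ppqv abtic fzb omatd thwwk ajtga acd

Answer: bswdb
wekn
ppqv
abtic
fzb
omatd
thwwk
ajtga
acd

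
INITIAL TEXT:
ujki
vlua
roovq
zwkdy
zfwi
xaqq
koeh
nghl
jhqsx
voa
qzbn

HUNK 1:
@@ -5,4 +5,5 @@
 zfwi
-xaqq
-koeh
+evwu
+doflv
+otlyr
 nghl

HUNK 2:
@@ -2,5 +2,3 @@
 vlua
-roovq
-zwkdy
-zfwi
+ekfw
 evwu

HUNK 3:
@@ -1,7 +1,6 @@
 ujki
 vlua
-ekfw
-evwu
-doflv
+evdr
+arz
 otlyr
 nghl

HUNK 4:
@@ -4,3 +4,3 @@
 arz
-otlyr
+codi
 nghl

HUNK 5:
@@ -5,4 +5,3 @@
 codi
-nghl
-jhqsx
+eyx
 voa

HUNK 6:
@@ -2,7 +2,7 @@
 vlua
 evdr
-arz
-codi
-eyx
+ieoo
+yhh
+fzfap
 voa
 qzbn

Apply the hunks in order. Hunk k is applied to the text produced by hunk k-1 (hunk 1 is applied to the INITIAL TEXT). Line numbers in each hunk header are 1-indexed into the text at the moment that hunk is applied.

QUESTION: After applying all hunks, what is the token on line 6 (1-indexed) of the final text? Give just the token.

Hunk 1: at line 5 remove [xaqq,koeh] add [evwu,doflv,otlyr] -> 12 lines: ujki vlua roovq zwkdy zfwi evwu doflv otlyr nghl jhqsx voa qzbn
Hunk 2: at line 2 remove [roovq,zwkdy,zfwi] add [ekfw] -> 10 lines: ujki vlua ekfw evwu doflv otlyr nghl jhqsx voa qzbn
Hunk 3: at line 1 remove [ekfw,evwu,doflv] add [evdr,arz] -> 9 lines: ujki vlua evdr arz otlyr nghl jhqsx voa qzbn
Hunk 4: at line 4 remove [otlyr] add [codi] -> 9 lines: ujki vlua evdr arz codi nghl jhqsx voa qzbn
Hunk 5: at line 5 remove [nghl,jhqsx] add [eyx] -> 8 lines: ujki vlua evdr arz codi eyx voa qzbn
Hunk 6: at line 2 remove [arz,codi,eyx] add [ieoo,yhh,fzfap] -> 8 lines: ujki vlua evdr ieoo yhh fzfap voa qzbn
Final line 6: fzfap

Answer: fzfap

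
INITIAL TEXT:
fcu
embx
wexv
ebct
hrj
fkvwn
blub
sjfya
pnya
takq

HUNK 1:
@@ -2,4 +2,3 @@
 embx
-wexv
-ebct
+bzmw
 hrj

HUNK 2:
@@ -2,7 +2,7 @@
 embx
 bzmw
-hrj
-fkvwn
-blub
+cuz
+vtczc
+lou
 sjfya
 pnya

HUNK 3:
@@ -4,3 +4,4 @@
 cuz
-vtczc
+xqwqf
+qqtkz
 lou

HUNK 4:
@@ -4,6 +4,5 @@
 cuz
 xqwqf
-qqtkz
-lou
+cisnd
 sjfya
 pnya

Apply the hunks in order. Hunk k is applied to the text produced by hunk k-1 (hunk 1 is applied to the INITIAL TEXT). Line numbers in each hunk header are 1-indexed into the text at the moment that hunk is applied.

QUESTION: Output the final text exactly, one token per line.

Answer: fcu
embx
bzmw
cuz
xqwqf
cisnd
sjfya
pnya
takq

Derivation:
Hunk 1: at line 2 remove [wexv,ebct] add [bzmw] -> 9 lines: fcu embx bzmw hrj fkvwn blub sjfya pnya takq
Hunk 2: at line 2 remove [hrj,fkvwn,blub] add [cuz,vtczc,lou] -> 9 lines: fcu embx bzmw cuz vtczc lou sjfya pnya takq
Hunk 3: at line 4 remove [vtczc] add [xqwqf,qqtkz] -> 10 lines: fcu embx bzmw cuz xqwqf qqtkz lou sjfya pnya takq
Hunk 4: at line 4 remove [qqtkz,lou] add [cisnd] -> 9 lines: fcu embx bzmw cuz xqwqf cisnd sjfya pnya takq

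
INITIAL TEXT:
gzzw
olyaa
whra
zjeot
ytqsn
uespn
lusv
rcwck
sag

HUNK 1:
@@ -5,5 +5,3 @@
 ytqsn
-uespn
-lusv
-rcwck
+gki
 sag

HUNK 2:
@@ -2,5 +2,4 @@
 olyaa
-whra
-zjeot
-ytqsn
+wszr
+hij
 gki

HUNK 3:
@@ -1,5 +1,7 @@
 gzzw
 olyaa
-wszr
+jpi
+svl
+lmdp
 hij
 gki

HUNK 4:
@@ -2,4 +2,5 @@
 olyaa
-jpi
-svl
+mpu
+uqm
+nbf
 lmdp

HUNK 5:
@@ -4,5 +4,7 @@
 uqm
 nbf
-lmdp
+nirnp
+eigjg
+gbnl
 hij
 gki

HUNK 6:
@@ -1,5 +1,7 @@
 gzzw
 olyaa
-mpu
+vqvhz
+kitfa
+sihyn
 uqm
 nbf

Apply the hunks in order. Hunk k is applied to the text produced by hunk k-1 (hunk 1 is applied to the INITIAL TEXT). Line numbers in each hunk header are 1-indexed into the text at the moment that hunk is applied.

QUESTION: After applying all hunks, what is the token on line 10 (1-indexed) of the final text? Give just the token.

Answer: gbnl

Derivation:
Hunk 1: at line 5 remove [uespn,lusv,rcwck] add [gki] -> 7 lines: gzzw olyaa whra zjeot ytqsn gki sag
Hunk 2: at line 2 remove [whra,zjeot,ytqsn] add [wszr,hij] -> 6 lines: gzzw olyaa wszr hij gki sag
Hunk 3: at line 1 remove [wszr] add [jpi,svl,lmdp] -> 8 lines: gzzw olyaa jpi svl lmdp hij gki sag
Hunk 4: at line 2 remove [jpi,svl] add [mpu,uqm,nbf] -> 9 lines: gzzw olyaa mpu uqm nbf lmdp hij gki sag
Hunk 5: at line 4 remove [lmdp] add [nirnp,eigjg,gbnl] -> 11 lines: gzzw olyaa mpu uqm nbf nirnp eigjg gbnl hij gki sag
Hunk 6: at line 1 remove [mpu] add [vqvhz,kitfa,sihyn] -> 13 lines: gzzw olyaa vqvhz kitfa sihyn uqm nbf nirnp eigjg gbnl hij gki sag
Final line 10: gbnl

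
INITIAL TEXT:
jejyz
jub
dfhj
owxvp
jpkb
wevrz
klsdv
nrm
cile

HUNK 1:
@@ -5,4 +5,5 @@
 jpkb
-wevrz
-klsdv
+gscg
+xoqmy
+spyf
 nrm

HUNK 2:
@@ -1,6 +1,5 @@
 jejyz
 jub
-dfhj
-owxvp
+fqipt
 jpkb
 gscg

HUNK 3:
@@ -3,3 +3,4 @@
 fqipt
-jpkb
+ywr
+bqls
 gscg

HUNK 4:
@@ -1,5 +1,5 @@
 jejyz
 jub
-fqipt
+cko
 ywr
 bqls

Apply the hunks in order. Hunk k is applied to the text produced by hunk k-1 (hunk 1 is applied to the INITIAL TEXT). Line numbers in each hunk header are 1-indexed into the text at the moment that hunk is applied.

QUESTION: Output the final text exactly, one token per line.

Answer: jejyz
jub
cko
ywr
bqls
gscg
xoqmy
spyf
nrm
cile

Derivation:
Hunk 1: at line 5 remove [wevrz,klsdv] add [gscg,xoqmy,spyf] -> 10 lines: jejyz jub dfhj owxvp jpkb gscg xoqmy spyf nrm cile
Hunk 2: at line 1 remove [dfhj,owxvp] add [fqipt] -> 9 lines: jejyz jub fqipt jpkb gscg xoqmy spyf nrm cile
Hunk 3: at line 3 remove [jpkb] add [ywr,bqls] -> 10 lines: jejyz jub fqipt ywr bqls gscg xoqmy spyf nrm cile
Hunk 4: at line 1 remove [fqipt] add [cko] -> 10 lines: jejyz jub cko ywr bqls gscg xoqmy spyf nrm cile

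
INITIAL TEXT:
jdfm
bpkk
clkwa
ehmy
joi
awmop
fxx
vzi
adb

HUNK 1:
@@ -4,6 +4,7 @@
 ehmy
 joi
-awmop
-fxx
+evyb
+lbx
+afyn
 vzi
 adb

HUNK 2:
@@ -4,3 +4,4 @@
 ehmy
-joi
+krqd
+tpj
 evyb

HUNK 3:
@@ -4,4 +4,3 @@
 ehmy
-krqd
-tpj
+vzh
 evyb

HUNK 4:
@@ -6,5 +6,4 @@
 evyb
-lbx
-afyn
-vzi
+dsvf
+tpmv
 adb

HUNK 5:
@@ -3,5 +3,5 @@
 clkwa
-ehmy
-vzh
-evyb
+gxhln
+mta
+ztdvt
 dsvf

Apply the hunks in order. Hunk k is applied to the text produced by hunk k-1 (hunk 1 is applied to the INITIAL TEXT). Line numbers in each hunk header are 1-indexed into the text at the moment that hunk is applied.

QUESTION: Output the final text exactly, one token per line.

Hunk 1: at line 4 remove [awmop,fxx] add [evyb,lbx,afyn] -> 10 lines: jdfm bpkk clkwa ehmy joi evyb lbx afyn vzi adb
Hunk 2: at line 4 remove [joi] add [krqd,tpj] -> 11 lines: jdfm bpkk clkwa ehmy krqd tpj evyb lbx afyn vzi adb
Hunk 3: at line 4 remove [krqd,tpj] add [vzh] -> 10 lines: jdfm bpkk clkwa ehmy vzh evyb lbx afyn vzi adb
Hunk 4: at line 6 remove [lbx,afyn,vzi] add [dsvf,tpmv] -> 9 lines: jdfm bpkk clkwa ehmy vzh evyb dsvf tpmv adb
Hunk 5: at line 3 remove [ehmy,vzh,evyb] add [gxhln,mta,ztdvt] -> 9 lines: jdfm bpkk clkwa gxhln mta ztdvt dsvf tpmv adb

Answer: jdfm
bpkk
clkwa
gxhln
mta
ztdvt
dsvf
tpmv
adb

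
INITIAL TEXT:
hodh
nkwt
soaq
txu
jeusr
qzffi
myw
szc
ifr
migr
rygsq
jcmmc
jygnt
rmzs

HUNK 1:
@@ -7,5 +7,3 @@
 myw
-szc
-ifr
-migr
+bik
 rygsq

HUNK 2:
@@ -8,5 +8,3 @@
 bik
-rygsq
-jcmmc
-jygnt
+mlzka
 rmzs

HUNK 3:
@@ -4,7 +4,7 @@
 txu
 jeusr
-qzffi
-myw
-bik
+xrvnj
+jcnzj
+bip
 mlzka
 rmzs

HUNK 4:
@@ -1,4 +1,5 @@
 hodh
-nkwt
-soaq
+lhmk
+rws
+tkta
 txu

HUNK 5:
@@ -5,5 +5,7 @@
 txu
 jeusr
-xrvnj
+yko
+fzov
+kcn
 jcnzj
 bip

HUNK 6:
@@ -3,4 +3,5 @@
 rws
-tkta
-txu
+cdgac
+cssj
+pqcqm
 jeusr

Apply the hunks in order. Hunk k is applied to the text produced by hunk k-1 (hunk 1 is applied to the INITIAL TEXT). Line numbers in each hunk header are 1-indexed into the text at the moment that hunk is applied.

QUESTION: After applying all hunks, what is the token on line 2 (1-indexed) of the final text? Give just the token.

Hunk 1: at line 7 remove [szc,ifr,migr] add [bik] -> 12 lines: hodh nkwt soaq txu jeusr qzffi myw bik rygsq jcmmc jygnt rmzs
Hunk 2: at line 8 remove [rygsq,jcmmc,jygnt] add [mlzka] -> 10 lines: hodh nkwt soaq txu jeusr qzffi myw bik mlzka rmzs
Hunk 3: at line 4 remove [qzffi,myw,bik] add [xrvnj,jcnzj,bip] -> 10 lines: hodh nkwt soaq txu jeusr xrvnj jcnzj bip mlzka rmzs
Hunk 4: at line 1 remove [nkwt,soaq] add [lhmk,rws,tkta] -> 11 lines: hodh lhmk rws tkta txu jeusr xrvnj jcnzj bip mlzka rmzs
Hunk 5: at line 5 remove [xrvnj] add [yko,fzov,kcn] -> 13 lines: hodh lhmk rws tkta txu jeusr yko fzov kcn jcnzj bip mlzka rmzs
Hunk 6: at line 3 remove [tkta,txu] add [cdgac,cssj,pqcqm] -> 14 lines: hodh lhmk rws cdgac cssj pqcqm jeusr yko fzov kcn jcnzj bip mlzka rmzs
Final line 2: lhmk

Answer: lhmk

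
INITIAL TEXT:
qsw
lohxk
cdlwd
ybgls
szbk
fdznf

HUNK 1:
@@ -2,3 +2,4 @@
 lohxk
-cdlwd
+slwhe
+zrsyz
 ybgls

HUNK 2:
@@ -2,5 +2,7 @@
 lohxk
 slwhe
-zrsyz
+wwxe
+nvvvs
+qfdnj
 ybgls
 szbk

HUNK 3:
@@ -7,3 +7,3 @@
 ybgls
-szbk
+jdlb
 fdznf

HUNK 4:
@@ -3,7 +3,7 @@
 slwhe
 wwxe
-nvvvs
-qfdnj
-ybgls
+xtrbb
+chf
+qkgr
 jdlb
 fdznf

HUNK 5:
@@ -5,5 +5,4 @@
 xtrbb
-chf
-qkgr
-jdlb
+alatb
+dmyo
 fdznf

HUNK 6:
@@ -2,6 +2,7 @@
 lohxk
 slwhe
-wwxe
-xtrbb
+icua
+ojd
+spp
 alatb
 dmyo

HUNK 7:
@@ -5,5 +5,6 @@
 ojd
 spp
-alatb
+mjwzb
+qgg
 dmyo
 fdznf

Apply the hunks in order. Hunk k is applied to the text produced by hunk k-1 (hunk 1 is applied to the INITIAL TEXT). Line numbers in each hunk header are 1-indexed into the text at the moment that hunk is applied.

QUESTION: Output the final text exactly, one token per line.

Answer: qsw
lohxk
slwhe
icua
ojd
spp
mjwzb
qgg
dmyo
fdznf

Derivation:
Hunk 1: at line 2 remove [cdlwd] add [slwhe,zrsyz] -> 7 lines: qsw lohxk slwhe zrsyz ybgls szbk fdznf
Hunk 2: at line 2 remove [zrsyz] add [wwxe,nvvvs,qfdnj] -> 9 lines: qsw lohxk slwhe wwxe nvvvs qfdnj ybgls szbk fdznf
Hunk 3: at line 7 remove [szbk] add [jdlb] -> 9 lines: qsw lohxk slwhe wwxe nvvvs qfdnj ybgls jdlb fdznf
Hunk 4: at line 3 remove [nvvvs,qfdnj,ybgls] add [xtrbb,chf,qkgr] -> 9 lines: qsw lohxk slwhe wwxe xtrbb chf qkgr jdlb fdznf
Hunk 5: at line 5 remove [chf,qkgr,jdlb] add [alatb,dmyo] -> 8 lines: qsw lohxk slwhe wwxe xtrbb alatb dmyo fdznf
Hunk 6: at line 2 remove [wwxe,xtrbb] add [icua,ojd,spp] -> 9 lines: qsw lohxk slwhe icua ojd spp alatb dmyo fdznf
Hunk 7: at line 5 remove [alatb] add [mjwzb,qgg] -> 10 lines: qsw lohxk slwhe icua ojd spp mjwzb qgg dmyo fdznf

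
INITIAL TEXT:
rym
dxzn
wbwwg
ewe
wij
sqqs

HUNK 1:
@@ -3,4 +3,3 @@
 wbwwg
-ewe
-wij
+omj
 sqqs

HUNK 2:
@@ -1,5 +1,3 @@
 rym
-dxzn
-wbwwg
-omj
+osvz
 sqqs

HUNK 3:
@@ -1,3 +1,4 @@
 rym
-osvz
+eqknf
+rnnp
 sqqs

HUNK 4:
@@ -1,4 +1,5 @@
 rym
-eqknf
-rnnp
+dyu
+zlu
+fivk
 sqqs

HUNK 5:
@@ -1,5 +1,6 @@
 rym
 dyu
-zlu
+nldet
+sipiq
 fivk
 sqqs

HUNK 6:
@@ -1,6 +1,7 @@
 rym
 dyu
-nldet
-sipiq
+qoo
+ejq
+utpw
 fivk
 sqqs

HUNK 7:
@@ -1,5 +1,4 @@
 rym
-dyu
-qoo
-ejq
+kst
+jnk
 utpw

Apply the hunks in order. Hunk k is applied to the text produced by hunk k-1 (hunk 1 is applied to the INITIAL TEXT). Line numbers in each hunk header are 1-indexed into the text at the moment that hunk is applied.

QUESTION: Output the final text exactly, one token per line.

Answer: rym
kst
jnk
utpw
fivk
sqqs

Derivation:
Hunk 1: at line 3 remove [ewe,wij] add [omj] -> 5 lines: rym dxzn wbwwg omj sqqs
Hunk 2: at line 1 remove [dxzn,wbwwg,omj] add [osvz] -> 3 lines: rym osvz sqqs
Hunk 3: at line 1 remove [osvz] add [eqknf,rnnp] -> 4 lines: rym eqknf rnnp sqqs
Hunk 4: at line 1 remove [eqknf,rnnp] add [dyu,zlu,fivk] -> 5 lines: rym dyu zlu fivk sqqs
Hunk 5: at line 1 remove [zlu] add [nldet,sipiq] -> 6 lines: rym dyu nldet sipiq fivk sqqs
Hunk 6: at line 1 remove [nldet,sipiq] add [qoo,ejq,utpw] -> 7 lines: rym dyu qoo ejq utpw fivk sqqs
Hunk 7: at line 1 remove [dyu,qoo,ejq] add [kst,jnk] -> 6 lines: rym kst jnk utpw fivk sqqs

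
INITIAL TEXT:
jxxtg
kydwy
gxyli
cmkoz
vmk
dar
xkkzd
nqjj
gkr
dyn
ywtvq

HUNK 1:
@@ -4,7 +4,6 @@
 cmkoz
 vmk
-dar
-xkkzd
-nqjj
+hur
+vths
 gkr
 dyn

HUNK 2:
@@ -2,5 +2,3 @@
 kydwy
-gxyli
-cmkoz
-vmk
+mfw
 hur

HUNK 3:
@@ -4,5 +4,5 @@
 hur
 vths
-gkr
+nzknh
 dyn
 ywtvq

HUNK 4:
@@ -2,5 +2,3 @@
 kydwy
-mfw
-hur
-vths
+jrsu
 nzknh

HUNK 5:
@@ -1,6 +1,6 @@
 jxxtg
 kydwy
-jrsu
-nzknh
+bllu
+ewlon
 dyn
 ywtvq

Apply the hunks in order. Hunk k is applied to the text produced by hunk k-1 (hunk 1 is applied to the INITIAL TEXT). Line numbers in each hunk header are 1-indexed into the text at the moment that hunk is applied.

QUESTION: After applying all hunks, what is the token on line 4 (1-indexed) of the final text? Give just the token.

Answer: ewlon

Derivation:
Hunk 1: at line 4 remove [dar,xkkzd,nqjj] add [hur,vths] -> 10 lines: jxxtg kydwy gxyli cmkoz vmk hur vths gkr dyn ywtvq
Hunk 2: at line 2 remove [gxyli,cmkoz,vmk] add [mfw] -> 8 lines: jxxtg kydwy mfw hur vths gkr dyn ywtvq
Hunk 3: at line 4 remove [gkr] add [nzknh] -> 8 lines: jxxtg kydwy mfw hur vths nzknh dyn ywtvq
Hunk 4: at line 2 remove [mfw,hur,vths] add [jrsu] -> 6 lines: jxxtg kydwy jrsu nzknh dyn ywtvq
Hunk 5: at line 1 remove [jrsu,nzknh] add [bllu,ewlon] -> 6 lines: jxxtg kydwy bllu ewlon dyn ywtvq
Final line 4: ewlon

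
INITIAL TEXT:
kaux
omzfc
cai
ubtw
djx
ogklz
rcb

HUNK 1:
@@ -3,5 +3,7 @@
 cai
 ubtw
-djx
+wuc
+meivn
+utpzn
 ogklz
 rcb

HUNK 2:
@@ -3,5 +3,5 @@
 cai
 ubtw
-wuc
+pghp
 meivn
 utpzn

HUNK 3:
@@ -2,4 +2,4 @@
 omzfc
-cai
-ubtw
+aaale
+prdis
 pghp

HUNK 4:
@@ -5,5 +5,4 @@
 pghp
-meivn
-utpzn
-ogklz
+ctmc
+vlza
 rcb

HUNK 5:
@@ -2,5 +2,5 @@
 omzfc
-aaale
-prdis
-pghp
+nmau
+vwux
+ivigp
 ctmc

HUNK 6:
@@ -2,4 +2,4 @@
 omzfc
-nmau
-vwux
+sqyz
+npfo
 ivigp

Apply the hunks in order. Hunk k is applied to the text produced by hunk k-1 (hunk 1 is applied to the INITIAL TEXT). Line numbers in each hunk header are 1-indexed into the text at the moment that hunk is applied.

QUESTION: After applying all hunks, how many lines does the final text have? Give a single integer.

Hunk 1: at line 3 remove [djx] add [wuc,meivn,utpzn] -> 9 lines: kaux omzfc cai ubtw wuc meivn utpzn ogklz rcb
Hunk 2: at line 3 remove [wuc] add [pghp] -> 9 lines: kaux omzfc cai ubtw pghp meivn utpzn ogklz rcb
Hunk 3: at line 2 remove [cai,ubtw] add [aaale,prdis] -> 9 lines: kaux omzfc aaale prdis pghp meivn utpzn ogklz rcb
Hunk 4: at line 5 remove [meivn,utpzn,ogklz] add [ctmc,vlza] -> 8 lines: kaux omzfc aaale prdis pghp ctmc vlza rcb
Hunk 5: at line 2 remove [aaale,prdis,pghp] add [nmau,vwux,ivigp] -> 8 lines: kaux omzfc nmau vwux ivigp ctmc vlza rcb
Hunk 6: at line 2 remove [nmau,vwux] add [sqyz,npfo] -> 8 lines: kaux omzfc sqyz npfo ivigp ctmc vlza rcb
Final line count: 8

Answer: 8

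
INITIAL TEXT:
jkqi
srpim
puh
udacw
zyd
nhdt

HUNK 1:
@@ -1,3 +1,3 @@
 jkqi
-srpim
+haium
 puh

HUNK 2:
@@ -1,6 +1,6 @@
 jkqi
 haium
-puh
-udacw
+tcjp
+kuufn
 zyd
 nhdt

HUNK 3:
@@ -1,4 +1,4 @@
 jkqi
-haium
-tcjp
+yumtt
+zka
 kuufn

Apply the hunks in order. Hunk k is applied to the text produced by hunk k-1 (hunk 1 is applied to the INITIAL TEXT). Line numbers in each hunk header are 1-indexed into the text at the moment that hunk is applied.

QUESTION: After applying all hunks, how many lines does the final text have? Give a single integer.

Hunk 1: at line 1 remove [srpim] add [haium] -> 6 lines: jkqi haium puh udacw zyd nhdt
Hunk 2: at line 1 remove [puh,udacw] add [tcjp,kuufn] -> 6 lines: jkqi haium tcjp kuufn zyd nhdt
Hunk 3: at line 1 remove [haium,tcjp] add [yumtt,zka] -> 6 lines: jkqi yumtt zka kuufn zyd nhdt
Final line count: 6

Answer: 6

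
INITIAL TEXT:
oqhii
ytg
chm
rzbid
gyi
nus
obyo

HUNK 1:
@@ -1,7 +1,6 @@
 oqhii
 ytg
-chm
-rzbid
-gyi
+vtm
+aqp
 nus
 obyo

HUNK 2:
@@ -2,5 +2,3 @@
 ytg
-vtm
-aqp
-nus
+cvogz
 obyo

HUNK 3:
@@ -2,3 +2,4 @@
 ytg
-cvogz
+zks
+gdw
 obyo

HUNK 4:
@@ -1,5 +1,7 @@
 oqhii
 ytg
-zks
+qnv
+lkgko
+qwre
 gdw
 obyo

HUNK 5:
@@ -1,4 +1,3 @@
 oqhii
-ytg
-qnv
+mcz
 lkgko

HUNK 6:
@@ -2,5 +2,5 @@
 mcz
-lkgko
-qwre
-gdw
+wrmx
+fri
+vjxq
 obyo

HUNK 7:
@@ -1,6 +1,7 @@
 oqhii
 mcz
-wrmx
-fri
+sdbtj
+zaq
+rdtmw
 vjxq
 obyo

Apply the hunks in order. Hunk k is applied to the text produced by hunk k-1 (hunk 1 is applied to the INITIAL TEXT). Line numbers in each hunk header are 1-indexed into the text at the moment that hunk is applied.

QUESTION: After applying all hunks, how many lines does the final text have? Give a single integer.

Answer: 7

Derivation:
Hunk 1: at line 1 remove [chm,rzbid,gyi] add [vtm,aqp] -> 6 lines: oqhii ytg vtm aqp nus obyo
Hunk 2: at line 2 remove [vtm,aqp,nus] add [cvogz] -> 4 lines: oqhii ytg cvogz obyo
Hunk 3: at line 2 remove [cvogz] add [zks,gdw] -> 5 lines: oqhii ytg zks gdw obyo
Hunk 4: at line 1 remove [zks] add [qnv,lkgko,qwre] -> 7 lines: oqhii ytg qnv lkgko qwre gdw obyo
Hunk 5: at line 1 remove [ytg,qnv] add [mcz] -> 6 lines: oqhii mcz lkgko qwre gdw obyo
Hunk 6: at line 2 remove [lkgko,qwre,gdw] add [wrmx,fri,vjxq] -> 6 lines: oqhii mcz wrmx fri vjxq obyo
Hunk 7: at line 1 remove [wrmx,fri] add [sdbtj,zaq,rdtmw] -> 7 lines: oqhii mcz sdbtj zaq rdtmw vjxq obyo
Final line count: 7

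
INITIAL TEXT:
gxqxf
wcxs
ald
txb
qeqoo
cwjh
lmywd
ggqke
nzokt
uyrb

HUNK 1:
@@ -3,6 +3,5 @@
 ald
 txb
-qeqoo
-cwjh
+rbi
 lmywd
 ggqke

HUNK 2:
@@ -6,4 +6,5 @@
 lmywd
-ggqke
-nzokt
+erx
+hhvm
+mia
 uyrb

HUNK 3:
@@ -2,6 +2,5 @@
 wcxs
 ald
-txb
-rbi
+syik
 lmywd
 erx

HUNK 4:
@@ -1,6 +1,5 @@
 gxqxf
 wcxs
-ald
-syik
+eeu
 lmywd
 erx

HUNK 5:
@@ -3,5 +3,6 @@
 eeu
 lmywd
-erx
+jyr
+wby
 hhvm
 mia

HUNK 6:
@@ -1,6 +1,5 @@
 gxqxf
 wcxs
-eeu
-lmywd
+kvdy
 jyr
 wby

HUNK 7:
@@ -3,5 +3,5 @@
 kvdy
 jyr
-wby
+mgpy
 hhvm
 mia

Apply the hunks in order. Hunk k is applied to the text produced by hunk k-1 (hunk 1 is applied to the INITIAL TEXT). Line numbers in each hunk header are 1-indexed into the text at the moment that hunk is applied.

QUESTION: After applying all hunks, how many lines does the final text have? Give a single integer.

Answer: 8

Derivation:
Hunk 1: at line 3 remove [qeqoo,cwjh] add [rbi] -> 9 lines: gxqxf wcxs ald txb rbi lmywd ggqke nzokt uyrb
Hunk 2: at line 6 remove [ggqke,nzokt] add [erx,hhvm,mia] -> 10 lines: gxqxf wcxs ald txb rbi lmywd erx hhvm mia uyrb
Hunk 3: at line 2 remove [txb,rbi] add [syik] -> 9 lines: gxqxf wcxs ald syik lmywd erx hhvm mia uyrb
Hunk 4: at line 1 remove [ald,syik] add [eeu] -> 8 lines: gxqxf wcxs eeu lmywd erx hhvm mia uyrb
Hunk 5: at line 3 remove [erx] add [jyr,wby] -> 9 lines: gxqxf wcxs eeu lmywd jyr wby hhvm mia uyrb
Hunk 6: at line 1 remove [eeu,lmywd] add [kvdy] -> 8 lines: gxqxf wcxs kvdy jyr wby hhvm mia uyrb
Hunk 7: at line 3 remove [wby] add [mgpy] -> 8 lines: gxqxf wcxs kvdy jyr mgpy hhvm mia uyrb
Final line count: 8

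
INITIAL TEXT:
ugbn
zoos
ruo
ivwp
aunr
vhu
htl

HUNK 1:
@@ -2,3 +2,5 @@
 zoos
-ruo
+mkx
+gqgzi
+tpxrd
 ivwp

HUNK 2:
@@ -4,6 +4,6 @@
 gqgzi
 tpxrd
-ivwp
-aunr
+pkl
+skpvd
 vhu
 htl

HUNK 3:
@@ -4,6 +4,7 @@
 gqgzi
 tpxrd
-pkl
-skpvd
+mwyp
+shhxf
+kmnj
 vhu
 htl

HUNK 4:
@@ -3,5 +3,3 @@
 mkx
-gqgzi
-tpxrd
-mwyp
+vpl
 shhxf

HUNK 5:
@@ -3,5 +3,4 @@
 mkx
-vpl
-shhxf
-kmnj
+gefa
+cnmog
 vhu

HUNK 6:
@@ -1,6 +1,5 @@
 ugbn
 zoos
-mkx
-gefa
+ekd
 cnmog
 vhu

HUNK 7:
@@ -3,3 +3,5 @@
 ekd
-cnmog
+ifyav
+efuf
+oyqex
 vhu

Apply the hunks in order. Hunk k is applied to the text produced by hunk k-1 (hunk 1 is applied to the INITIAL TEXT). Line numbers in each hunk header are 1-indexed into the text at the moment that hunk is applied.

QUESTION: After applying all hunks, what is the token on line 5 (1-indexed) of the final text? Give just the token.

Answer: efuf

Derivation:
Hunk 1: at line 2 remove [ruo] add [mkx,gqgzi,tpxrd] -> 9 lines: ugbn zoos mkx gqgzi tpxrd ivwp aunr vhu htl
Hunk 2: at line 4 remove [ivwp,aunr] add [pkl,skpvd] -> 9 lines: ugbn zoos mkx gqgzi tpxrd pkl skpvd vhu htl
Hunk 3: at line 4 remove [pkl,skpvd] add [mwyp,shhxf,kmnj] -> 10 lines: ugbn zoos mkx gqgzi tpxrd mwyp shhxf kmnj vhu htl
Hunk 4: at line 3 remove [gqgzi,tpxrd,mwyp] add [vpl] -> 8 lines: ugbn zoos mkx vpl shhxf kmnj vhu htl
Hunk 5: at line 3 remove [vpl,shhxf,kmnj] add [gefa,cnmog] -> 7 lines: ugbn zoos mkx gefa cnmog vhu htl
Hunk 6: at line 1 remove [mkx,gefa] add [ekd] -> 6 lines: ugbn zoos ekd cnmog vhu htl
Hunk 7: at line 3 remove [cnmog] add [ifyav,efuf,oyqex] -> 8 lines: ugbn zoos ekd ifyav efuf oyqex vhu htl
Final line 5: efuf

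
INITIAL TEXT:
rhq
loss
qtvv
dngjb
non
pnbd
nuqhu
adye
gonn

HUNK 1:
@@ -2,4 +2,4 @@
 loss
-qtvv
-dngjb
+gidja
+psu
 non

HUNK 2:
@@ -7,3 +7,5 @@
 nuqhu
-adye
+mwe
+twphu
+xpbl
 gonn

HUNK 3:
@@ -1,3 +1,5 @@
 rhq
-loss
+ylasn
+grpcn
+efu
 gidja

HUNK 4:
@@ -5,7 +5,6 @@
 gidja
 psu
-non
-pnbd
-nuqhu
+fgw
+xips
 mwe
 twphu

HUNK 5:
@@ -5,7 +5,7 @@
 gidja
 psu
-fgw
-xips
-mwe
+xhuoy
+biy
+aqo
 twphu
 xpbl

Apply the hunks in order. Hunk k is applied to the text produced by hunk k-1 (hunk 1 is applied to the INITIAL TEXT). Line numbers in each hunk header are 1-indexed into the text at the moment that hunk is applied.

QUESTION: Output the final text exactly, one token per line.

Hunk 1: at line 2 remove [qtvv,dngjb] add [gidja,psu] -> 9 lines: rhq loss gidja psu non pnbd nuqhu adye gonn
Hunk 2: at line 7 remove [adye] add [mwe,twphu,xpbl] -> 11 lines: rhq loss gidja psu non pnbd nuqhu mwe twphu xpbl gonn
Hunk 3: at line 1 remove [loss] add [ylasn,grpcn,efu] -> 13 lines: rhq ylasn grpcn efu gidja psu non pnbd nuqhu mwe twphu xpbl gonn
Hunk 4: at line 5 remove [non,pnbd,nuqhu] add [fgw,xips] -> 12 lines: rhq ylasn grpcn efu gidja psu fgw xips mwe twphu xpbl gonn
Hunk 5: at line 5 remove [fgw,xips,mwe] add [xhuoy,biy,aqo] -> 12 lines: rhq ylasn grpcn efu gidja psu xhuoy biy aqo twphu xpbl gonn

Answer: rhq
ylasn
grpcn
efu
gidja
psu
xhuoy
biy
aqo
twphu
xpbl
gonn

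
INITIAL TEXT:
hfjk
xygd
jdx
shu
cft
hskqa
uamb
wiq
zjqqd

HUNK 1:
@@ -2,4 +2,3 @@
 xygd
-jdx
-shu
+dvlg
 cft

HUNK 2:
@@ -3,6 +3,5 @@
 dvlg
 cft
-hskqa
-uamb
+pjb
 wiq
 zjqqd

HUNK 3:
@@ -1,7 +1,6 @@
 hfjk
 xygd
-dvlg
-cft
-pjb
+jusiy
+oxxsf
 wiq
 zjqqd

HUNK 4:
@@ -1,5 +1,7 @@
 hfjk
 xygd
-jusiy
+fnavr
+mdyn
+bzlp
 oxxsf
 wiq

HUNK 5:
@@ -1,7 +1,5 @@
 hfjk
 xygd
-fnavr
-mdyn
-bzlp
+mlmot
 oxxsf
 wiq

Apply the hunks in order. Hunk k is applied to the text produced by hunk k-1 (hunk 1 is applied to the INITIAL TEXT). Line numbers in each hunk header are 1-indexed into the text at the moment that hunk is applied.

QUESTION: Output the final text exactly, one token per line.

Answer: hfjk
xygd
mlmot
oxxsf
wiq
zjqqd

Derivation:
Hunk 1: at line 2 remove [jdx,shu] add [dvlg] -> 8 lines: hfjk xygd dvlg cft hskqa uamb wiq zjqqd
Hunk 2: at line 3 remove [hskqa,uamb] add [pjb] -> 7 lines: hfjk xygd dvlg cft pjb wiq zjqqd
Hunk 3: at line 1 remove [dvlg,cft,pjb] add [jusiy,oxxsf] -> 6 lines: hfjk xygd jusiy oxxsf wiq zjqqd
Hunk 4: at line 1 remove [jusiy] add [fnavr,mdyn,bzlp] -> 8 lines: hfjk xygd fnavr mdyn bzlp oxxsf wiq zjqqd
Hunk 5: at line 1 remove [fnavr,mdyn,bzlp] add [mlmot] -> 6 lines: hfjk xygd mlmot oxxsf wiq zjqqd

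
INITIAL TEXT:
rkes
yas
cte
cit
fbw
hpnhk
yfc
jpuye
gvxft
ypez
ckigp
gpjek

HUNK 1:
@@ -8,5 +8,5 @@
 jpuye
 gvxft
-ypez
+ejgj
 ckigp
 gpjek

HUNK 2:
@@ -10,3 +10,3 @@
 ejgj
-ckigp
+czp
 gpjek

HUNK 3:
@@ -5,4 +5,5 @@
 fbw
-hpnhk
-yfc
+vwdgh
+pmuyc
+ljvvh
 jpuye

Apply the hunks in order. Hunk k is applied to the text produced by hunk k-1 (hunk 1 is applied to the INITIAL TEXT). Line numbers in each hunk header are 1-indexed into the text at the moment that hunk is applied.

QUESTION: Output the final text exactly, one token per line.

Hunk 1: at line 8 remove [ypez] add [ejgj] -> 12 lines: rkes yas cte cit fbw hpnhk yfc jpuye gvxft ejgj ckigp gpjek
Hunk 2: at line 10 remove [ckigp] add [czp] -> 12 lines: rkes yas cte cit fbw hpnhk yfc jpuye gvxft ejgj czp gpjek
Hunk 3: at line 5 remove [hpnhk,yfc] add [vwdgh,pmuyc,ljvvh] -> 13 lines: rkes yas cte cit fbw vwdgh pmuyc ljvvh jpuye gvxft ejgj czp gpjek

Answer: rkes
yas
cte
cit
fbw
vwdgh
pmuyc
ljvvh
jpuye
gvxft
ejgj
czp
gpjek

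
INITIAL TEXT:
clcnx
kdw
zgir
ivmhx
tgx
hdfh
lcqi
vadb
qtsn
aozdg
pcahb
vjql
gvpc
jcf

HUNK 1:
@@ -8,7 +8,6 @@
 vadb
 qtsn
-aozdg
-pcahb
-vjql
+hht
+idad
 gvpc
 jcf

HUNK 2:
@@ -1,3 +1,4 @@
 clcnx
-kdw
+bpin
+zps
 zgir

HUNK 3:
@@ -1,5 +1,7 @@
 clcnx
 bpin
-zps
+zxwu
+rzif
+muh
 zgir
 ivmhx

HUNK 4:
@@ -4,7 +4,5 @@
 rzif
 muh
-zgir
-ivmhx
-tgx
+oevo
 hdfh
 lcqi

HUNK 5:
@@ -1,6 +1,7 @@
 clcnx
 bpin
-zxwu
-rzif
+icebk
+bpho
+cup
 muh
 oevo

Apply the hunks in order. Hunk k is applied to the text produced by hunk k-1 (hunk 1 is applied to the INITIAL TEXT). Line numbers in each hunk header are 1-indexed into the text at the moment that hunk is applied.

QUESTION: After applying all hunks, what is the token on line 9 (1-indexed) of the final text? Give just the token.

Hunk 1: at line 8 remove [aozdg,pcahb,vjql] add [hht,idad] -> 13 lines: clcnx kdw zgir ivmhx tgx hdfh lcqi vadb qtsn hht idad gvpc jcf
Hunk 2: at line 1 remove [kdw] add [bpin,zps] -> 14 lines: clcnx bpin zps zgir ivmhx tgx hdfh lcqi vadb qtsn hht idad gvpc jcf
Hunk 3: at line 1 remove [zps] add [zxwu,rzif,muh] -> 16 lines: clcnx bpin zxwu rzif muh zgir ivmhx tgx hdfh lcqi vadb qtsn hht idad gvpc jcf
Hunk 4: at line 4 remove [zgir,ivmhx,tgx] add [oevo] -> 14 lines: clcnx bpin zxwu rzif muh oevo hdfh lcqi vadb qtsn hht idad gvpc jcf
Hunk 5: at line 1 remove [zxwu,rzif] add [icebk,bpho,cup] -> 15 lines: clcnx bpin icebk bpho cup muh oevo hdfh lcqi vadb qtsn hht idad gvpc jcf
Final line 9: lcqi

Answer: lcqi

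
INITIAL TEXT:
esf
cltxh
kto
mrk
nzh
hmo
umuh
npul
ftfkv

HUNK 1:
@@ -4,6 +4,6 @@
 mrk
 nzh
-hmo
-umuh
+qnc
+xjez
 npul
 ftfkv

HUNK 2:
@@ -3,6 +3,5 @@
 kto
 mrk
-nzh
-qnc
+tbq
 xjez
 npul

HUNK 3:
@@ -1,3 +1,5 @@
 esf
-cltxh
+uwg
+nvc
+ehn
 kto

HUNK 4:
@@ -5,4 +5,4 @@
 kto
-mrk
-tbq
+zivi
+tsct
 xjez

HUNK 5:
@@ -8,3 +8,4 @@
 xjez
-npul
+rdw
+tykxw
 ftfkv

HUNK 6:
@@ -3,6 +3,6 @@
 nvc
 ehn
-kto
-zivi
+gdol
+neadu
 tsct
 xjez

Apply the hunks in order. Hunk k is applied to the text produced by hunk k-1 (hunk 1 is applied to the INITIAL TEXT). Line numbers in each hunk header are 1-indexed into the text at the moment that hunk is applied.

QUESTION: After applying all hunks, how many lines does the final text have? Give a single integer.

Hunk 1: at line 4 remove [hmo,umuh] add [qnc,xjez] -> 9 lines: esf cltxh kto mrk nzh qnc xjez npul ftfkv
Hunk 2: at line 3 remove [nzh,qnc] add [tbq] -> 8 lines: esf cltxh kto mrk tbq xjez npul ftfkv
Hunk 3: at line 1 remove [cltxh] add [uwg,nvc,ehn] -> 10 lines: esf uwg nvc ehn kto mrk tbq xjez npul ftfkv
Hunk 4: at line 5 remove [mrk,tbq] add [zivi,tsct] -> 10 lines: esf uwg nvc ehn kto zivi tsct xjez npul ftfkv
Hunk 5: at line 8 remove [npul] add [rdw,tykxw] -> 11 lines: esf uwg nvc ehn kto zivi tsct xjez rdw tykxw ftfkv
Hunk 6: at line 3 remove [kto,zivi] add [gdol,neadu] -> 11 lines: esf uwg nvc ehn gdol neadu tsct xjez rdw tykxw ftfkv
Final line count: 11

Answer: 11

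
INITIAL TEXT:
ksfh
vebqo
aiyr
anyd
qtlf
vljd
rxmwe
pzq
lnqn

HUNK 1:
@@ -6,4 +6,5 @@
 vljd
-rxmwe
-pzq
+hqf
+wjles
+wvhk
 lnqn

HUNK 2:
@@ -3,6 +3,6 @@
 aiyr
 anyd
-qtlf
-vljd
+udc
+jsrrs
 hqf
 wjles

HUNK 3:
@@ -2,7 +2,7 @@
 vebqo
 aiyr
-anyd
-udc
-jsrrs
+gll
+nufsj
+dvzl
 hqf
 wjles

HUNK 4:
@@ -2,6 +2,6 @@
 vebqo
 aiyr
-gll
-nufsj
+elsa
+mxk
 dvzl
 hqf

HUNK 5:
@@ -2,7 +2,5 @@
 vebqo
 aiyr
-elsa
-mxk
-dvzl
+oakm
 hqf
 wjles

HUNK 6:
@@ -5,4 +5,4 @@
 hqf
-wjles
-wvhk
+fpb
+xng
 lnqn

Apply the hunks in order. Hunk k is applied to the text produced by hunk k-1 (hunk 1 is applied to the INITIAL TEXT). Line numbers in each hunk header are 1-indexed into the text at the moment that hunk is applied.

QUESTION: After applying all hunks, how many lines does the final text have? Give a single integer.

Answer: 8

Derivation:
Hunk 1: at line 6 remove [rxmwe,pzq] add [hqf,wjles,wvhk] -> 10 lines: ksfh vebqo aiyr anyd qtlf vljd hqf wjles wvhk lnqn
Hunk 2: at line 3 remove [qtlf,vljd] add [udc,jsrrs] -> 10 lines: ksfh vebqo aiyr anyd udc jsrrs hqf wjles wvhk lnqn
Hunk 3: at line 2 remove [anyd,udc,jsrrs] add [gll,nufsj,dvzl] -> 10 lines: ksfh vebqo aiyr gll nufsj dvzl hqf wjles wvhk lnqn
Hunk 4: at line 2 remove [gll,nufsj] add [elsa,mxk] -> 10 lines: ksfh vebqo aiyr elsa mxk dvzl hqf wjles wvhk lnqn
Hunk 5: at line 2 remove [elsa,mxk,dvzl] add [oakm] -> 8 lines: ksfh vebqo aiyr oakm hqf wjles wvhk lnqn
Hunk 6: at line 5 remove [wjles,wvhk] add [fpb,xng] -> 8 lines: ksfh vebqo aiyr oakm hqf fpb xng lnqn
Final line count: 8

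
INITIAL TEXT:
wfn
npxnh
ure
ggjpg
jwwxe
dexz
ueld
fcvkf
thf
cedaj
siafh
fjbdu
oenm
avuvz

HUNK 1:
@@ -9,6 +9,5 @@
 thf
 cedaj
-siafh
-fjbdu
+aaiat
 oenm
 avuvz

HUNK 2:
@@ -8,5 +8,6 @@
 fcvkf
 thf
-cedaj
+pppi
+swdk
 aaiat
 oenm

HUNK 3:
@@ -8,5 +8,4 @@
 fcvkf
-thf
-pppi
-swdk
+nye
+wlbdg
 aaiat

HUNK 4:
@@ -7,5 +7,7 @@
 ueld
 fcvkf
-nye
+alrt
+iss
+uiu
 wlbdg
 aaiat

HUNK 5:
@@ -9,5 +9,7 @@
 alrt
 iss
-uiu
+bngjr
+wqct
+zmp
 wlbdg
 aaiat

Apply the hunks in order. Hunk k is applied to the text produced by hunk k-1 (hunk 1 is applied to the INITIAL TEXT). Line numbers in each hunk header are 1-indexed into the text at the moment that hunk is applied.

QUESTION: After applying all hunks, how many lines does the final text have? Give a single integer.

Hunk 1: at line 9 remove [siafh,fjbdu] add [aaiat] -> 13 lines: wfn npxnh ure ggjpg jwwxe dexz ueld fcvkf thf cedaj aaiat oenm avuvz
Hunk 2: at line 8 remove [cedaj] add [pppi,swdk] -> 14 lines: wfn npxnh ure ggjpg jwwxe dexz ueld fcvkf thf pppi swdk aaiat oenm avuvz
Hunk 3: at line 8 remove [thf,pppi,swdk] add [nye,wlbdg] -> 13 lines: wfn npxnh ure ggjpg jwwxe dexz ueld fcvkf nye wlbdg aaiat oenm avuvz
Hunk 4: at line 7 remove [nye] add [alrt,iss,uiu] -> 15 lines: wfn npxnh ure ggjpg jwwxe dexz ueld fcvkf alrt iss uiu wlbdg aaiat oenm avuvz
Hunk 5: at line 9 remove [uiu] add [bngjr,wqct,zmp] -> 17 lines: wfn npxnh ure ggjpg jwwxe dexz ueld fcvkf alrt iss bngjr wqct zmp wlbdg aaiat oenm avuvz
Final line count: 17

Answer: 17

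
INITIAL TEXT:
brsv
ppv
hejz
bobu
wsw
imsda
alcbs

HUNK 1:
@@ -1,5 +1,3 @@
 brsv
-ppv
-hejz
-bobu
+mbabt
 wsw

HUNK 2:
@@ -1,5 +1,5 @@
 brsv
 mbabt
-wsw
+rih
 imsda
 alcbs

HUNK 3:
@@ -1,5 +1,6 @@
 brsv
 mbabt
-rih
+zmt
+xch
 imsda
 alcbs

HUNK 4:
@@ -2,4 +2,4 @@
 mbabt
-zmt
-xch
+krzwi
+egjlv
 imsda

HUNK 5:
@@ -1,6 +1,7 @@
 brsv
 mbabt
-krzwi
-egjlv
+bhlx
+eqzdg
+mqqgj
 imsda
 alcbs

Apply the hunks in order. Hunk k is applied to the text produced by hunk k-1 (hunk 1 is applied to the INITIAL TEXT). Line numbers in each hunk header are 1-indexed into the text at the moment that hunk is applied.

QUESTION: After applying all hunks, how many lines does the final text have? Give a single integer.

Answer: 7

Derivation:
Hunk 1: at line 1 remove [ppv,hejz,bobu] add [mbabt] -> 5 lines: brsv mbabt wsw imsda alcbs
Hunk 2: at line 1 remove [wsw] add [rih] -> 5 lines: brsv mbabt rih imsda alcbs
Hunk 3: at line 1 remove [rih] add [zmt,xch] -> 6 lines: brsv mbabt zmt xch imsda alcbs
Hunk 4: at line 2 remove [zmt,xch] add [krzwi,egjlv] -> 6 lines: brsv mbabt krzwi egjlv imsda alcbs
Hunk 5: at line 1 remove [krzwi,egjlv] add [bhlx,eqzdg,mqqgj] -> 7 lines: brsv mbabt bhlx eqzdg mqqgj imsda alcbs
Final line count: 7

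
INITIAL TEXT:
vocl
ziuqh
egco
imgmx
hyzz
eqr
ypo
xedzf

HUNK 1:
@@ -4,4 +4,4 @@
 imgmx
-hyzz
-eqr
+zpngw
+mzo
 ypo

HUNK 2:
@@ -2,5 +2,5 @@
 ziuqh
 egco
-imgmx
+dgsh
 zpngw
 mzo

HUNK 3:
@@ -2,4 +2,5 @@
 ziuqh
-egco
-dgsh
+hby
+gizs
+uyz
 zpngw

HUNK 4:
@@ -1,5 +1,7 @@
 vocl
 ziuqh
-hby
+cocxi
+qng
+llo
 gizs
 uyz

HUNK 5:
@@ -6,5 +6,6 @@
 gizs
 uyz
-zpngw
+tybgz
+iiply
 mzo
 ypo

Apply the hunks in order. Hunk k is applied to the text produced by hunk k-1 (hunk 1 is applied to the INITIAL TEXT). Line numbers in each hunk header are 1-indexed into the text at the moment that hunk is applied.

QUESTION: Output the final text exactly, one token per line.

Answer: vocl
ziuqh
cocxi
qng
llo
gizs
uyz
tybgz
iiply
mzo
ypo
xedzf

Derivation:
Hunk 1: at line 4 remove [hyzz,eqr] add [zpngw,mzo] -> 8 lines: vocl ziuqh egco imgmx zpngw mzo ypo xedzf
Hunk 2: at line 2 remove [imgmx] add [dgsh] -> 8 lines: vocl ziuqh egco dgsh zpngw mzo ypo xedzf
Hunk 3: at line 2 remove [egco,dgsh] add [hby,gizs,uyz] -> 9 lines: vocl ziuqh hby gizs uyz zpngw mzo ypo xedzf
Hunk 4: at line 1 remove [hby] add [cocxi,qng,llo] -> 11 lines: vocl ziuqh cocxi qng llo gizs uyz zpngw mzo ypo xedzf
Hunk 5: at line 6 remove [zpngw] add [tybgz,iiply] -> 12 lines: vocl ziuqh cocxi qng llo gizs uyz tybgz iiply mzo ypo xedzf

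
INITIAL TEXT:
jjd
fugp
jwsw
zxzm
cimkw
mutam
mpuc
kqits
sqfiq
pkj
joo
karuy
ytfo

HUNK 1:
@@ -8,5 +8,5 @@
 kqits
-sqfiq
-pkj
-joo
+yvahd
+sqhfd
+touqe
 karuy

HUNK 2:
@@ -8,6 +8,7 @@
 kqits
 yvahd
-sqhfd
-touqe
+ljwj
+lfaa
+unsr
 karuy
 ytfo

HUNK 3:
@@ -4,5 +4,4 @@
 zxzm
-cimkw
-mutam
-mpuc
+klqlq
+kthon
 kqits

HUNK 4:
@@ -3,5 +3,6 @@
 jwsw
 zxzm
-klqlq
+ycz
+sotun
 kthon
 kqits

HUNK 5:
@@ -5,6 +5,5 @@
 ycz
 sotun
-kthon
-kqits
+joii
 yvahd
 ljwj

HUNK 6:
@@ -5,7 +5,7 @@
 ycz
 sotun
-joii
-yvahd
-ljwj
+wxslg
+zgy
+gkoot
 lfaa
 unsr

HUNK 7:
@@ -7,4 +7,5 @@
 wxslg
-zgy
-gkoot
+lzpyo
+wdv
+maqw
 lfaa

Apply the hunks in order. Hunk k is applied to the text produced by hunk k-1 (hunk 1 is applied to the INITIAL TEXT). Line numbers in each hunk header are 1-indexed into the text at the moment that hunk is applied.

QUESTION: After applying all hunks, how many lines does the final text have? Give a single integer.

Hunk 1: at line 8 remove [sqfiq,pkj,joo] add [yvahd,sqhfd,touqe] -> 13 lines: jjd fugp jwsw zxzm cimkw mutam mpuc kqits yvahd sqhfd touqe karuy ytfo
Hunk 2: at line 8 remove [sqhfd,touqe] add [ljwj,lfaa,unsr] -> 14 lines: jjd fugp jwsw zxzm cimkw mutam mpuc kqits yvahd ljwj lfaa unsr karuy ytfo
Hunk 3: at line 4 remove [cimkw,mutam,mpuc] add [klqlq,kthon] -> 13 lines: jjd fugp jwsw zxzm klqlq kthon kqits yvahd ljwj lfaa unsr karuy ytfo
Hunk 4: at line 3 remove [klqlq] add [ycz,sotun] -> 14 lines: jjd fugp jwsw zxzm ycz sotun kthon kqits yvahd ljwj lfaa unsr karuy ytfo
Hunk 5: at line 5 remove [kthon,kqits] add [joii] -> 13 lines: jjd fugp jwsw zxzm ycz sotun joii yvahd ljwj lfaa unsr karuy ytfo
Hunk 6: at line 5 remove [joii,yvahd,ljwj] add [wxslg,zgy,gkoot] -> 13 lines: jjd fugp jwsw zxzm ycz sotun wxslg zgy gkoot lfaa unsr karuy ytfo
Hunk 7: at line 7 remove [zgy,gkoot] add [lzpyo,wdv,maqw] -> 14 lines: jjd fugp jwsw zxzm ycz sotun wxslg lzpyo wdv maqw lfaa unsr karuy ytfo
Final line count: 14

Answer: 14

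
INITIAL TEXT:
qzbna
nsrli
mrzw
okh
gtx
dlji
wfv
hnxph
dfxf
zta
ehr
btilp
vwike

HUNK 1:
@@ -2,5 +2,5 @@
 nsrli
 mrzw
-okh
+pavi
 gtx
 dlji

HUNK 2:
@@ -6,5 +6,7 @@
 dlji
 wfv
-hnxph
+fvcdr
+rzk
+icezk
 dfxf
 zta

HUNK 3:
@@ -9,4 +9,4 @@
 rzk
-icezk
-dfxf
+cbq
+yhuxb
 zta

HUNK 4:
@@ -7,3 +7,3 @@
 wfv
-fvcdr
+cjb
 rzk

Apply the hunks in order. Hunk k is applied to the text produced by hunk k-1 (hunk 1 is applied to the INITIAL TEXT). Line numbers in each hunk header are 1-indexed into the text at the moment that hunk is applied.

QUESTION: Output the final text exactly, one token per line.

Answer: qzbna
nsrli
mrzw
pavi
gtx
dlji
wfv
cjb
rzk
cbq
yhuxb
zta
ehr
btilp
vwike

Derivation:
Hunk 1: at line 2 remove [okh] add [pavi] -> 13 lines: qzbna nsrli mrzw pavi gtx dlji wfv hnxph dfxf zta ehr btilp vwike
Hunk 2: at line 6 remove [hnxph] add [fvcdr,rzk,icezk] -> 15 lines: qzbna nsrli mrzw pavi gtx dlji wfv fvcdr rzk icezk dfxf zta ehr btilp vwike
Hunk 3: at line 9 remove [icezk,dfxf] add [cbq,yhuxb] -> 15 lines: qzbna nsrli mrzw pavi gtx dlji wfv fvcdr rzk cbq yhuxb zta ehr btilp vwike
Hunk 4: at line 7 remove [fvcdr] add [cjb] -> 15 lines: qzbna nsrli mrzw pavi gtx dlji wfv cjb rzk cbq yhuxb zta ehr btilp vwike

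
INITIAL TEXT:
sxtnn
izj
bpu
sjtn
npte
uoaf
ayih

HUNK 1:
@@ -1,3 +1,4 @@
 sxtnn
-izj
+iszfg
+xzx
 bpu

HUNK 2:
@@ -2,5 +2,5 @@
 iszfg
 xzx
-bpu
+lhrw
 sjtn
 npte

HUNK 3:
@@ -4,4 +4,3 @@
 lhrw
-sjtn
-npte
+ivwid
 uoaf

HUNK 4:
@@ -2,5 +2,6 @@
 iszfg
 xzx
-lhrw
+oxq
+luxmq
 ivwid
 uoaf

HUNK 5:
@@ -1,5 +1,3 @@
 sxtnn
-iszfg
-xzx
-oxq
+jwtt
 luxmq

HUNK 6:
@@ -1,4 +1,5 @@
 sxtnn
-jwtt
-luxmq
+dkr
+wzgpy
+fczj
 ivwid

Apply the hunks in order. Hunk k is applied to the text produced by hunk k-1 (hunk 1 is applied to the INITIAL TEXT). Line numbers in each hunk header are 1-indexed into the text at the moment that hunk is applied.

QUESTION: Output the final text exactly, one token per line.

Hunk 1: at line 1 remove [izj] add [iszfg,xzx] -> 8 lines: sxtnn iszfg xzx bpu sjtn npte uoaf ayih
Hunk 2: at line 2 remove [bpu] add [lhrw] -> 8 lines: sxtnn iszfg xzx lhrw sjtn npte uoaf ayih
Hunk 3: at line 4 remove [sjtn,npte] add [ivwid] -> 7 lines: sxtnn iszfg xzx lhrw ivwid uoaf ayih
Hunk 4: at line 2 remove [lhrw] add [oxq,luxmq] -> 8 lines: sxtnn iszfg xzx oxq luxmq ivwid uoaf ayih
Hunk 5: at line 1 remove [iszfg,xzx,oxq] add [jwtt] -> 6 lines: sxtnn jwtt luxmq ivwid uoaf ayih
Hunk 6: at line 1 remove [jwtt,luxmq] add [dkr,wzgpy,fczj] -> 7 lines: sxtnn dkr wzgpy fczj ivwid uoaf ayih

Answer: sxtnn
dkr
wzgpy
fczj
ivwid
uoaf
ayih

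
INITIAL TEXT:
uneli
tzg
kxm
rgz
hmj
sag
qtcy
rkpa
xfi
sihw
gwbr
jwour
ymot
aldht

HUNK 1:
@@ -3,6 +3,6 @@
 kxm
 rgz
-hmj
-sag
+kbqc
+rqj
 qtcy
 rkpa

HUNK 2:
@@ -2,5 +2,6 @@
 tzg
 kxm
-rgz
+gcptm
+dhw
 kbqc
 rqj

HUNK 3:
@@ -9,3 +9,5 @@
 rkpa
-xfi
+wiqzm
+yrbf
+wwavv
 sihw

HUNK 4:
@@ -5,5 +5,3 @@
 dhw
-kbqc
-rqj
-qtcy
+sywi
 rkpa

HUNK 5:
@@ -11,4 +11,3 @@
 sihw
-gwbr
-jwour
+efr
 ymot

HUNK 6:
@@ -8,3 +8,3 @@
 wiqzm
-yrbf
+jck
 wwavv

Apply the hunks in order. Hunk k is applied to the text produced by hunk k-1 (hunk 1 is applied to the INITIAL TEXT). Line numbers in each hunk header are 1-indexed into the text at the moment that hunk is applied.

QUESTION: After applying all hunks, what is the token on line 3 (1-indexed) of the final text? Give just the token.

Answer: kxm

Derivation:
Hunk 1: at line 3 remove [hmj,sag] add [kbqc,rqj] -> 14 lines: uneli tzg kxm rgz kbqc rqj qtcy rkpa xfi sihw gwbr jwour ymot aldht
Hunk 2: at line 2 remove [rgz] add [gcptm,dhw] -> 15 lines: uneli tzg kxm gcptm dhw kbqc rqj qtcy rkpa xfi sihw gwbr jwour ymot aldht
Hunk 3: at line 9 remove [xfi] add [wiqzm,yrbf,wwavv] -> 17 lines: uneli tzg kxm gcptm dhw kbqc rqj qtcy rkpa wiqzm yrbf wwavv sihw gwbr jwour ymot aldht
Hunk 4: at line 5 remove [kbqc,rqj,qtcy] add [sywi] -> 15 lines: uneli tzg kxm gcptm dhw sywi rkpa wiqzm yrbf wwavv sihw gwbr jwour ymot aldht
Hunk 5: at line 11 remove [gwbr,jwour] add [efr] -> 14 lines: uneli tzg kxm gcptm dhw sywi rkpa wiqzm yrbf wwavv sihw efr ymot aldht
Hunk 6: at line 8 remove [yrbf] add [jck] -> 14 lines: uneli tzg kxm gcptm dhw sywi rkpa wiqzm jck wwavv sihw efr ymot aldht
Final line 3: kxm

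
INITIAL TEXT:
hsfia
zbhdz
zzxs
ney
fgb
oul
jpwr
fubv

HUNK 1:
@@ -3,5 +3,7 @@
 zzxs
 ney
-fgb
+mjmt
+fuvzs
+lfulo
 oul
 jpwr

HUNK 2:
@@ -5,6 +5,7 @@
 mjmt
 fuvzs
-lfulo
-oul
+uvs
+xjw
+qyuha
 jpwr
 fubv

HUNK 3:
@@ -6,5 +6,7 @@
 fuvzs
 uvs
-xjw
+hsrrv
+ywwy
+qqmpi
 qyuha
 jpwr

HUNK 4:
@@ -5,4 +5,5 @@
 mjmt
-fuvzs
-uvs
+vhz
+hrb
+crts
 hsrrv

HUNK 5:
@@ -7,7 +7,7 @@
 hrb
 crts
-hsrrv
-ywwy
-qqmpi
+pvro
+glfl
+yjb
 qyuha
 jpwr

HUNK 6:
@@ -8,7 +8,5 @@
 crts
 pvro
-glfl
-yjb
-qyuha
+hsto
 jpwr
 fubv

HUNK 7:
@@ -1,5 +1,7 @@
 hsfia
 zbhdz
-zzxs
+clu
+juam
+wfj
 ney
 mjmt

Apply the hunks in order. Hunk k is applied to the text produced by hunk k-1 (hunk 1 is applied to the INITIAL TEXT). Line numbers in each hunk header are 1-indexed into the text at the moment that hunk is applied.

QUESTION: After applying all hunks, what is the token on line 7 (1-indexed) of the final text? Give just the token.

Hunk 1: at line 3 remove [fgb] add [mjmt,fuvzs,lfulo] -> 10 lines: hsfia zbhdz zzxs ney mjmt fuvzs lfulo oul jpwr fubv
Hunk 2: at line 5 remove [lfulo,oul] add [uvs,xjw,qyuha] -> 11 lines: hsfia zbhdz zzxs ney mjmt fuvzs uvs xjw qyuha jpwr fubv
Hunk 3: at line 6 remove [xjw] add [hsrrv,ywwy,qqmpi] -> 13 lines: hsfia zbhdz zzxs ney mjmt fuvzs uvs hsrrv ywwy qqmpi qyuha jpwr fubv
Hunk 4: at line 5 remove [fuvzs,uvs] add [vhz,hrb,crts] -> 14 lines: hsfia zbhdz zzxs ney mjmt vhz hrb crts hsrrv ywwy qqmpi qyuha jpwr fubv
Hunk 5: at line 7 remove [hsrrv,ywwy,qqmpi] add [pvro,glfl,yjb] -> 14 lines: hsfia zbhdz zzxs ney mjmt vhz hrb crts pvro glfl yjb qyuha jpwr fubv
Hunk 6: at line 8 remove [glfl,yjb,qyuha] add [hsto] -> 12 lines: hsfia zbhdz zzxs ney mjmt vhz hrb crts pvro hsto jpwr fubv
Hunk 7: at line 1 remove [zzxs] add [clu,juam,wfj] -> 14 lines: hsfia zbhdz clu juam wfj ney mjmt vhz hrb crts pvro hsto jpwr fubv
Final line 7: mjmt

Answer: mjmt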